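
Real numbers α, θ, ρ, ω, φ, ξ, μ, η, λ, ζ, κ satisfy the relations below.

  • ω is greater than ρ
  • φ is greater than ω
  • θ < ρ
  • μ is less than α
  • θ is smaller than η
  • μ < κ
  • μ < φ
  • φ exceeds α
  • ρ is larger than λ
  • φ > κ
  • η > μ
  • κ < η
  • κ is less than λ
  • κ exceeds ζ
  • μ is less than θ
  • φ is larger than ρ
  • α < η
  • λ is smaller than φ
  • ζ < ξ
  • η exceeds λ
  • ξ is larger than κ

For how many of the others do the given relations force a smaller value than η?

6

Directly below η: μ, κ, θ, λ, α.
One step further: ζ (6 so far).
No other element is forced below η by the given relations, so the count is 6.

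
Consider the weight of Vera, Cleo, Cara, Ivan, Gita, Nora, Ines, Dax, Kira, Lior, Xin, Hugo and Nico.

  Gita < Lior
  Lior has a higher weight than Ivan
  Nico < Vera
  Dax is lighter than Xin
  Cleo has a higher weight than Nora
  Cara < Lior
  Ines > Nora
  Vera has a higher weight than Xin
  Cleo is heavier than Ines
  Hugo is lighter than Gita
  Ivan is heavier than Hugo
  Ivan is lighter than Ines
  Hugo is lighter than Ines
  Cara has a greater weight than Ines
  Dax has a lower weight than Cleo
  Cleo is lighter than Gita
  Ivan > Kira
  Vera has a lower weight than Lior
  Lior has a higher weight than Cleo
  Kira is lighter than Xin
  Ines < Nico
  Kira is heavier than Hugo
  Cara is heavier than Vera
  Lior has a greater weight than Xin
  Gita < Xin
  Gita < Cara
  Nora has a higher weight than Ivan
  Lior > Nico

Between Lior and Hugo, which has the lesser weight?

Hugo < Ivan and Ivan < Nora give Hugo < Nora.
With Nora < Ines: Hugo < Ivan < Nora < Ines.
With Ines < Cleo: Hugo < Ivan < Nora < Ines < Cleo.
With Cleo < Gita: Hugo < Ivan < Nora < Ines < Cleo < Gita.
Then Gita < Xin extends the chain to Xin.
Then Xin < Vera extends the chain to Vera.
With Vera < Cara: Hugo < Ivan < Nora < Ines < Cleo < Gita < Xin < Vera < Cara.
With Cara < Lior: Hugo < Ivan < Nora < Ines < Cleo < Gita < Xin < Vera < Cara < Lior.
So Hugo < Lior; Hugo is the lighter of the two.

Hugo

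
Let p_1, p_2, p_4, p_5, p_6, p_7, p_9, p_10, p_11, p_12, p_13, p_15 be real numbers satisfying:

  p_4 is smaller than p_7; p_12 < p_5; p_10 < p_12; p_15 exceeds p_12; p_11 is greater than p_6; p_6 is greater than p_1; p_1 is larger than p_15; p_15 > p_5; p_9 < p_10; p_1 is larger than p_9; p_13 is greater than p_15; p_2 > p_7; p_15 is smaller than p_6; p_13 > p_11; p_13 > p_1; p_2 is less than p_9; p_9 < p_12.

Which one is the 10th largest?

Chaining the given pairs: p_4 < p_7 < p_2 < p_9 < p_10 < p_12 < p_5 < p_15 < p_1 < p_6 < p_11 < p_13.
The 10th largest is p_2.

p_2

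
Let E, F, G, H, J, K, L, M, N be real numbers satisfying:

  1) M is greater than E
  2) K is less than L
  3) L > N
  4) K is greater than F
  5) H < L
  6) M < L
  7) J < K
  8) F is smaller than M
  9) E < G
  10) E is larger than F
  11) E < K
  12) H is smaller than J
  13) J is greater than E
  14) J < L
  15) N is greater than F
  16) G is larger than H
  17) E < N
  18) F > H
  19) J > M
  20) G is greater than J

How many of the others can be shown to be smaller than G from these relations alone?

Directly below G: H, E, J.
One step further: F, M (5 so far).
Nothing else is reachable below G; 5 in all.

5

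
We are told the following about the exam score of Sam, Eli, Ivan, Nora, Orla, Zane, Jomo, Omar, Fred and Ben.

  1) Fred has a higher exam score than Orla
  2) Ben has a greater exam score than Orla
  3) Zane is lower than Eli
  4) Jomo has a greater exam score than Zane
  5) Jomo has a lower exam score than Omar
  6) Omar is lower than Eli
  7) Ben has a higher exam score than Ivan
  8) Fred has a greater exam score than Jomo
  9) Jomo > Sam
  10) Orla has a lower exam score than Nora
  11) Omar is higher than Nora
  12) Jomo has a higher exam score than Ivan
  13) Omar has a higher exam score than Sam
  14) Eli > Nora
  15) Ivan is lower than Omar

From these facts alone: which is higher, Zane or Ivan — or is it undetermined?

Following every chain through Ivan: above Ivan we get Jomo, Fred, Ben, Omar, Eli.
Zane is not reached, and no chain runs the other way from Zane to Ivan.
So the given relations leave the order of Ivan and Zane undetermined.

undetermined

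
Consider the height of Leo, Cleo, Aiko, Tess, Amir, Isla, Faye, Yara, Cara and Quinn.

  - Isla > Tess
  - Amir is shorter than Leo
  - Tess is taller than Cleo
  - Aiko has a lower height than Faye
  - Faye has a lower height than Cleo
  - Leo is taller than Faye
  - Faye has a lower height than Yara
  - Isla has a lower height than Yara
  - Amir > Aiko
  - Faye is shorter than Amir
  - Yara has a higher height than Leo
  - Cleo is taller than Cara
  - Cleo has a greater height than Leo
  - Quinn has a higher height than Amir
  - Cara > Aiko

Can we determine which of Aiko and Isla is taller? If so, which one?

Isla

The relevant relations are Aiko < Faye; Faye < Amir; Amir < Leo; Leo < Cleo; Cleo < Tess; Tess < Isla.
Chaining these gives Aiko < Faye < Amir < Leo < Cleo < Tess < Isla.
So Isla is taller.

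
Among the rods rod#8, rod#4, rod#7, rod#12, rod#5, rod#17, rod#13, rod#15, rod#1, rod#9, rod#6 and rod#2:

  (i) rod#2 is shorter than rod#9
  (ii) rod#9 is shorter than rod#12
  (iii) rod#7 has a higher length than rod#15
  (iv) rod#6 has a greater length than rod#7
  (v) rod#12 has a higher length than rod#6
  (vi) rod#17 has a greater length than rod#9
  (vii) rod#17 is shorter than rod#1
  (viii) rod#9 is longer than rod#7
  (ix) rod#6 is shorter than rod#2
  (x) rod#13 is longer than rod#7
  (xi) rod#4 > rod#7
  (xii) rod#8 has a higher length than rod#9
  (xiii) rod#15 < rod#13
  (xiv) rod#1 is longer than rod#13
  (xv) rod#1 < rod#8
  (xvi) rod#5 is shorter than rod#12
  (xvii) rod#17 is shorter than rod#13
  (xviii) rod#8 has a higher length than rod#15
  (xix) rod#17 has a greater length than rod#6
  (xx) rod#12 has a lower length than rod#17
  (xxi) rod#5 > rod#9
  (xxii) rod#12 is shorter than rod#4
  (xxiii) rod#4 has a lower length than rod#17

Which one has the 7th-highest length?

Chaining the given pairs: rod#15 < rod#7 < rod#6 < rod#2 < rod#9 < rod#5 < rod#12 < rod#4 < rod#17 < rod#13 < rod#1 < rod#8.
The 7th largest is rod#5.

rod#5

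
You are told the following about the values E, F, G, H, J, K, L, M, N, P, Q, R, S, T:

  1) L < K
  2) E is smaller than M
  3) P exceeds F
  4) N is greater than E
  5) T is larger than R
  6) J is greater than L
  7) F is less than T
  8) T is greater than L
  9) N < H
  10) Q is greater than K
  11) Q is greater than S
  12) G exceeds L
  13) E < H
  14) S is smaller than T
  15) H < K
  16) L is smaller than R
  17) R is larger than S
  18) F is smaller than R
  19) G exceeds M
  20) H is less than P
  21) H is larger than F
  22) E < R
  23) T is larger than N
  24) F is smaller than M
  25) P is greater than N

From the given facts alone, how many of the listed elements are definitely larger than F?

Directly above F: M, H, R, P, T.
One step further: G, K (7 so far).
One step further: Q (8 so far).
Nothing else is reachable above F; 8 in all.

8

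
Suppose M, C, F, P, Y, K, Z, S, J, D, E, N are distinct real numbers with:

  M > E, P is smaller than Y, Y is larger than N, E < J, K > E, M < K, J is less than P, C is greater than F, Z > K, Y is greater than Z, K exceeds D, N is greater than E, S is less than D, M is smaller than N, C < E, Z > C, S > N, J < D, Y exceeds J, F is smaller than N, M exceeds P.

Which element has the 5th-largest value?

Piecing the relations together gives one ordering: F < C < E < J < P < M < N < S < D < K < Z < Y.
The 5th largest is S.

S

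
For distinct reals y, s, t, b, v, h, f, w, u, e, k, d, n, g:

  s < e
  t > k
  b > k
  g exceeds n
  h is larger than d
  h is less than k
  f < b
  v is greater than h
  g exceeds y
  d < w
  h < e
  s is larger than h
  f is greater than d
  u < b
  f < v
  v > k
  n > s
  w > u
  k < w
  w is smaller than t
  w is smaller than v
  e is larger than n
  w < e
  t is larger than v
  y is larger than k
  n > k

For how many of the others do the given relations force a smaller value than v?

6

The elements the relations force below v are d, h, f, u, k, w — no chain reaches any other.
That is 6.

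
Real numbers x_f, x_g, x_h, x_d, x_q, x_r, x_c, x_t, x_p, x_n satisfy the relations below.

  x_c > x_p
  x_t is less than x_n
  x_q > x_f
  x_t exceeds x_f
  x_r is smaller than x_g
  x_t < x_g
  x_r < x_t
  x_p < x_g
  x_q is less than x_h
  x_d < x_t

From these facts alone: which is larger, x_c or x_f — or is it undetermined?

Following every chain through x_f: above x_f we get x_t, x_n, x_g, x_q, x_h.
x_c is not reached, and no chain runs the other way from x_c to x_f.
So the given relations leave the order of x_f and x_c undetermined.

undetermined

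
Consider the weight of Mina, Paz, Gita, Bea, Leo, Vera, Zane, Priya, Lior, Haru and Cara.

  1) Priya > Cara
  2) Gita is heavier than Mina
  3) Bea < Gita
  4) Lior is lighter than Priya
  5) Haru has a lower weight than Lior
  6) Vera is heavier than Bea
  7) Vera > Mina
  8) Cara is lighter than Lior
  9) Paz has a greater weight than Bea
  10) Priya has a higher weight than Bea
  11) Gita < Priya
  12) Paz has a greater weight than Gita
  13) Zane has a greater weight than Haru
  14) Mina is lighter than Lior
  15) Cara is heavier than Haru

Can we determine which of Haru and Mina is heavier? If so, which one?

Following every chain through Mina: above Mina we get Gita, Paz, Lior, Vera, Priya.
Haru is not reached, and no chain runs the other way from Haru to Mina.
So the given relations leave the order of Mina and Haru undetermined.

undetermined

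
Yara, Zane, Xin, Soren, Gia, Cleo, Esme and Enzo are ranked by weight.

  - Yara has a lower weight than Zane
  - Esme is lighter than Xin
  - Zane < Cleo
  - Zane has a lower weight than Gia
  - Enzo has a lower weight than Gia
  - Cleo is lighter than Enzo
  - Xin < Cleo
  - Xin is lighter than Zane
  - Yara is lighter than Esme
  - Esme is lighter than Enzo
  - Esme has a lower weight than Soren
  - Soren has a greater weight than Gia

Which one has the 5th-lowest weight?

Cleo

The consecutive relations fix a unique order: Yara < Esme < Xin < Zane < Cleo < Enzo < Gia < Soren.
Counting 5 from the smallest end gives Cleo.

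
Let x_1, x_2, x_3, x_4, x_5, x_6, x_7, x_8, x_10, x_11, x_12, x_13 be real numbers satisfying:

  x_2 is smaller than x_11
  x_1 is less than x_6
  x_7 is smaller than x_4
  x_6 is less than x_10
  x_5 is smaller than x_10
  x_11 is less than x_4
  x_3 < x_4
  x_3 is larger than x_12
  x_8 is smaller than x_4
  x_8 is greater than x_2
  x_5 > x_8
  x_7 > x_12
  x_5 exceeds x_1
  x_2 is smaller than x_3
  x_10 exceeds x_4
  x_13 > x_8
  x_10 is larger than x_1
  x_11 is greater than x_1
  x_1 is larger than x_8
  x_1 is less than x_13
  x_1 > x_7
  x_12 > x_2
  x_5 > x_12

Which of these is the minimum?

x_2

Chaining upward from x_2: directly above it, x_12, x_8, x_11, x_3; then x_7, x_1, x_5, x_4, x_13; then x_6, x_10.
That covers every other element, and nothing is given below x_2, so x_2 is the minimum.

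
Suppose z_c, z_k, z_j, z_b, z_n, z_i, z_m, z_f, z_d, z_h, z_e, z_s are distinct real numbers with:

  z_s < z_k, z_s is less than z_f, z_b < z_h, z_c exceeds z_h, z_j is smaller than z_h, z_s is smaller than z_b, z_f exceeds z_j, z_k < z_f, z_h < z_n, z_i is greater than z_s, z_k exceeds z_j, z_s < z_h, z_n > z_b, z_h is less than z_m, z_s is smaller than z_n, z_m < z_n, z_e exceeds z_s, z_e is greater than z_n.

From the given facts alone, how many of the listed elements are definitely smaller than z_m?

4

The elements the relations force below z_m are z_s, z_j, z_b, z_h — no chain reaches any other.
That is 4.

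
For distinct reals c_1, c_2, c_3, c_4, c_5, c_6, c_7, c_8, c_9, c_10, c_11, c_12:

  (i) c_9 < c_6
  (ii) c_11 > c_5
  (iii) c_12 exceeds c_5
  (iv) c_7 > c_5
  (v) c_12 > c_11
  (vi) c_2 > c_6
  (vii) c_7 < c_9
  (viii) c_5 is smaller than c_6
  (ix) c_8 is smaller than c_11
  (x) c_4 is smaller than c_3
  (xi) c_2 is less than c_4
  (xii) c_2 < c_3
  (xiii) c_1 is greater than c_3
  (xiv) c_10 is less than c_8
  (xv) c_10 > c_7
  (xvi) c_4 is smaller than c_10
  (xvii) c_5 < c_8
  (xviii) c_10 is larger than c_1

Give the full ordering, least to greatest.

Each adjacent pair is fixed by a given relation: c_5 < c_7; c_7 < c_9; c_9 < c_6; c_6 < c_2; c_2 < c_4; c_4 < c_3; c_3 < c_1; c_1 < c_10; c_10 < c_8; c_8 < c_11; c_11 < c_12. Chaining them end to end gives the full order.

c_5 < c_7 < c_9 < c_6 < c_2 < c_4 < c_3 < c_1 < c_10 < c_8 < c_11 < c_12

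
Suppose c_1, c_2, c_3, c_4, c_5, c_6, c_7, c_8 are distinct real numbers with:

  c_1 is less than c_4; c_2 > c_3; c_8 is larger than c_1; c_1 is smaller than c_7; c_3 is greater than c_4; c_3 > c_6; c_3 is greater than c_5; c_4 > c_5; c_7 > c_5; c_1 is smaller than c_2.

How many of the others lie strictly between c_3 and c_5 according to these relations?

1

The relations place c_5 below c_3. An element lies strictly between them when it is forced above c_5 and also forced below c_3.
Above c_5: {c_4, c_7, c_2}. Below c_3: {c_1, c_4, c_6}.
Intersection: {c_4} — 1.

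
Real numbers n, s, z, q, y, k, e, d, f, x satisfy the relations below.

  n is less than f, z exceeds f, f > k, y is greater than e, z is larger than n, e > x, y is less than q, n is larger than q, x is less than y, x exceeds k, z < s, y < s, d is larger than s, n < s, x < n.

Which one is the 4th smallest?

Chaining the given pairs: k < x < e < y < q < n < f < z < s < d.
The 4th smallest is y.

y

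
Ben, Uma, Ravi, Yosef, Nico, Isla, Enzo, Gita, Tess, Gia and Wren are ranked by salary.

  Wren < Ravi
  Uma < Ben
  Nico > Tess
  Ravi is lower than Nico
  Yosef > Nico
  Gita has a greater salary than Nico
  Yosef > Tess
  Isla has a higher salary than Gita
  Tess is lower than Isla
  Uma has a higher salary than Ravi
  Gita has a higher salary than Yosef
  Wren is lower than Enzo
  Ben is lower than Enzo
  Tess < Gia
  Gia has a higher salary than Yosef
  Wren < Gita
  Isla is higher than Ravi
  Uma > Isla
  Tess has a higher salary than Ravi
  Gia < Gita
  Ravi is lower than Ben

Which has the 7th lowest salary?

Gita

The consecutive relations fix a unique order: Wren < Ravi < Tess < Nico < Yosef < Gia < Gita < Isla < Uma < Ben < Enzo.
The 7th smallest is Gita.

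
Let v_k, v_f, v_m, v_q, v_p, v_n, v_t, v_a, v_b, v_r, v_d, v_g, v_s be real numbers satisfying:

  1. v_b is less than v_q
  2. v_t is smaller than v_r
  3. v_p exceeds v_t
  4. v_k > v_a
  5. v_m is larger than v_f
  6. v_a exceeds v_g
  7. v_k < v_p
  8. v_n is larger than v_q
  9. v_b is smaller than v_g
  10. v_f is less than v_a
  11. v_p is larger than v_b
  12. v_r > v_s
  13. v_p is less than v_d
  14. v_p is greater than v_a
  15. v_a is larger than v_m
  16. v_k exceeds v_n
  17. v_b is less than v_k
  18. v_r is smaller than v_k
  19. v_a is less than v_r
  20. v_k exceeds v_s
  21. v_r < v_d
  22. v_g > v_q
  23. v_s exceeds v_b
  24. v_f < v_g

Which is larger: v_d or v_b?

Chaining the given relations: v_b < v_g < v_a < v_r < v_k < v_p < v_d.
So v_b < v_d; v_d is the larger of the two.

v_d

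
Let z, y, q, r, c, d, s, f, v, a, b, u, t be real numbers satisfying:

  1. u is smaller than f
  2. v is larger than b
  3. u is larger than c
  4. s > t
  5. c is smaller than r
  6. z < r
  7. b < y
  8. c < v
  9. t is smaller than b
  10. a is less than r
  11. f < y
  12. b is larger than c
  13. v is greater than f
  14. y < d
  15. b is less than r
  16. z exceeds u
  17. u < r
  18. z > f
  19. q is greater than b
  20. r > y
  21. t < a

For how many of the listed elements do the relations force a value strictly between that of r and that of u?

3

The relations place u below r. An element lies strictly between them when it is forced above u and also forced below r.
Above u: {f, y, z, v, d}. Below r: {t, c, f, b, a, y, z}.
Intersection: {f, y, z} — 3.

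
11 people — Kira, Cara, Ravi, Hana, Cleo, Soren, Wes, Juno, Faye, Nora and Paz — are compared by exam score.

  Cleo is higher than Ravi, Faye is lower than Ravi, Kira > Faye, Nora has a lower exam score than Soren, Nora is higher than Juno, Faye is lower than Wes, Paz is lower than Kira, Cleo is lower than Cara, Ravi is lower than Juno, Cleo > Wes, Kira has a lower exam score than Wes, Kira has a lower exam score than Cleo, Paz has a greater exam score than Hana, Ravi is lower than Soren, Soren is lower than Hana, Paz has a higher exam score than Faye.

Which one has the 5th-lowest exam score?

Soren

The consecutive relations fix a unique order: Faye < Ravi < Juno < Nora < Soren < Hana < Paz < Kira < Wes < Cleo < Cara.
Counting 5 from the smallest end gives Soren.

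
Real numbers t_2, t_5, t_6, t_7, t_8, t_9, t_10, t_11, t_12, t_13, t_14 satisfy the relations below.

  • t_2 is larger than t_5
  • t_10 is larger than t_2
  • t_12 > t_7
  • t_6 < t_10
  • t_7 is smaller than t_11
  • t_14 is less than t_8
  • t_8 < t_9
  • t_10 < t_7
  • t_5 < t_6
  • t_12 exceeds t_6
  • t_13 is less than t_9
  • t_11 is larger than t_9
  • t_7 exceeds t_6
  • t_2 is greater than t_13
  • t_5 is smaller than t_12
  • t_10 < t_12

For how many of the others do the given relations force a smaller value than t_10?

4

The elements the relations force below t_10 are t_13, t_5, t_2, t_6 — no chain reaches any other.
That is 4.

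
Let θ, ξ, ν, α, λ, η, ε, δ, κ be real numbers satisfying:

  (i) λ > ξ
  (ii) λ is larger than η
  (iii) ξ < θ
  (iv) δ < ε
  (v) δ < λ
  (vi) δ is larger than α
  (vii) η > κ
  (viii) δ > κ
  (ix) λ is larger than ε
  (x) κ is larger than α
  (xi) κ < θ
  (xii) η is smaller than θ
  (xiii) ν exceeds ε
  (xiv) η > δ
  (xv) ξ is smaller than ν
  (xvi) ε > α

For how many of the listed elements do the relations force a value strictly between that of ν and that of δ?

Chaining upward from δ reaches: ε, η, θ, λ.
Chaining downward from ν reaches: ξ, α, κ, ε.
Strictly between δ and ν are those in both lists: ε — 1 element.

1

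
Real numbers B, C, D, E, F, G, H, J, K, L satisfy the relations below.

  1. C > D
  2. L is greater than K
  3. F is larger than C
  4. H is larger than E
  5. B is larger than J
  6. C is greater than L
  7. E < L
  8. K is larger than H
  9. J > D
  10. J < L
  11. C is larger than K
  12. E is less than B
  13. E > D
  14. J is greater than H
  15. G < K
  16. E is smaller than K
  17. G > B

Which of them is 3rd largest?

L

Chaining the given pairs: D < E < H < J < B < G < K < L < C < F.
Counting 3 from the largest end gives L.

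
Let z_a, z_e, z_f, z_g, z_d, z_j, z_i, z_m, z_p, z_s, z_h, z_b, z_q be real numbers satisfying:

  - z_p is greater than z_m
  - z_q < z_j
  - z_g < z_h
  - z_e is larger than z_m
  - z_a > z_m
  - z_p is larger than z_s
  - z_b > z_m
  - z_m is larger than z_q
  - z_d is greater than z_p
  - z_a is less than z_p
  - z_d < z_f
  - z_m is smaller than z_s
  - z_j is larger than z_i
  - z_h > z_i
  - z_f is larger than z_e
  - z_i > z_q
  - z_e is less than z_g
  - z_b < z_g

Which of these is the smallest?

z_q

Chaining upward from z_q: directly above it, z_i, z_m, z_j; then z_s, z_e, z_b, z_a, z_h, z_p; then z_g, z_d, z_f.
That covers every other element, and nothing is given below z_q, so z_q is the smallest.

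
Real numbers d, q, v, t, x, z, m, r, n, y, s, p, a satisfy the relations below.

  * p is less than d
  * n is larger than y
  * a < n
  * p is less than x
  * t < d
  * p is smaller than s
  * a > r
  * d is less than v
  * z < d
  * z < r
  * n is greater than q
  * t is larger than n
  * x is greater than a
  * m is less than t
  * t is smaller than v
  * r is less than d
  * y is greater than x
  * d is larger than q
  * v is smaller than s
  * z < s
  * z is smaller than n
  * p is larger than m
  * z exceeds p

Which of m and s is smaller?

m < p and p < z give m < z.
Then z < r extends the chain to r.
With r < a: m < p < z < r < a.
With a < x: m < p < z < r < a < x.
With x < y: m < p < z < r < a < x < y.
Then y < n extends the chain to n.
With n < t: m < p < z < r < a < x < y < n < t.
Then t < d extends the chain to d.
Then d < v extends the chain to v.
With v < s: m < p < z < r < a < x < y < n < t < d < v < s.
So m < s; m is the smaller of the two.

m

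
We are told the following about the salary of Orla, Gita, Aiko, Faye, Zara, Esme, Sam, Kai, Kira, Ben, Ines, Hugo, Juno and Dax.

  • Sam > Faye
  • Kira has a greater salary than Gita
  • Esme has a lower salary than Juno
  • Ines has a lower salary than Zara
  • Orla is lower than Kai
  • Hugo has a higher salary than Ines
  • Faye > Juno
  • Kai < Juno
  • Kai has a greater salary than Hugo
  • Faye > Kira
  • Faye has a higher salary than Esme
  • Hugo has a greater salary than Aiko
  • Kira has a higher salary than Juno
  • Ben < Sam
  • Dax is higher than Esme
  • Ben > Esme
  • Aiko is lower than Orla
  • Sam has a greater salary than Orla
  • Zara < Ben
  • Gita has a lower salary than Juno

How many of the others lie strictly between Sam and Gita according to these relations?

Chaining upward from Gita reaches: Juno, Kira, Faye.
Chaining downward from Sam reaches: Ines, Aiko, Hugo, Esme, Orla, Kai, Juno, Zara, Kira, Faye, Ben.
Strictly between Gita and Sam are those in both lists: Juno, Kira, Faye — 3 elements.

3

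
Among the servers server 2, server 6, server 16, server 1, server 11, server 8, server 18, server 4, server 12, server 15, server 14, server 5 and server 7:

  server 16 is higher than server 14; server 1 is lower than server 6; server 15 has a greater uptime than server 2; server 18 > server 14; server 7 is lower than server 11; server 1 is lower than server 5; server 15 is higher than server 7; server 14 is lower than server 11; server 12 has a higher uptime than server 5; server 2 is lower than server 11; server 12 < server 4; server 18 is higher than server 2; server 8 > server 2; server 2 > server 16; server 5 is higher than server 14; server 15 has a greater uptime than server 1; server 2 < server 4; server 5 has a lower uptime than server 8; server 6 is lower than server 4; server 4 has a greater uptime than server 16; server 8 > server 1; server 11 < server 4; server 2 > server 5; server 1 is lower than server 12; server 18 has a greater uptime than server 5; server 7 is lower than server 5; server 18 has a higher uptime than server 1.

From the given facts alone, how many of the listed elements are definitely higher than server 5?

The elements the relations force above server 5 are server 2, server 15, server 12, server 18, server 11, server 8, server 4 — no chain reaches any other.
That is 7.

7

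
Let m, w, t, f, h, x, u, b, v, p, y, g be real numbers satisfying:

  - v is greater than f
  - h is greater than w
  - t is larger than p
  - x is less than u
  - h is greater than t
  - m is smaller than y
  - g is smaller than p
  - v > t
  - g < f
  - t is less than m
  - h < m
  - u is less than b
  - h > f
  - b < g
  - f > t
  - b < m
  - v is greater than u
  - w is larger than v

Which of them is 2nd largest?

m

The consecutive relations fix a unique order: x < u < b < g < p < t < f < v < w < h < m < y.
Counting 2 from the largest end gives m.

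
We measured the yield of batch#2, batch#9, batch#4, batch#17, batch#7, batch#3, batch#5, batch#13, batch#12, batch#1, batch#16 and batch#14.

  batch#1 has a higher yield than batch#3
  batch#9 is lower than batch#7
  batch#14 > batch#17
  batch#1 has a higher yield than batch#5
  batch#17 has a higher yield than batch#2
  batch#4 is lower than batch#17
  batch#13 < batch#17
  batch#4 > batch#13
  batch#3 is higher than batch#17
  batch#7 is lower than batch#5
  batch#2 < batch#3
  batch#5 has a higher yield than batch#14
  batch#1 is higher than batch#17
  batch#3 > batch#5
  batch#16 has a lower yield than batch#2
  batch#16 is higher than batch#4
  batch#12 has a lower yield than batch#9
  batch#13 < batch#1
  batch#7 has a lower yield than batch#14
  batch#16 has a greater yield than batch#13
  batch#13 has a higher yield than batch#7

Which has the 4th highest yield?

The consecutive relations fix a unique order: batch#12 < batch#9 < batch#7 < batch#13 < batch#4 < batch#16 < batch#2 < batch#17 < batch#14 < batch#5 < batch#3 < batch#1.
The 4th largest is batch#14.

batch#14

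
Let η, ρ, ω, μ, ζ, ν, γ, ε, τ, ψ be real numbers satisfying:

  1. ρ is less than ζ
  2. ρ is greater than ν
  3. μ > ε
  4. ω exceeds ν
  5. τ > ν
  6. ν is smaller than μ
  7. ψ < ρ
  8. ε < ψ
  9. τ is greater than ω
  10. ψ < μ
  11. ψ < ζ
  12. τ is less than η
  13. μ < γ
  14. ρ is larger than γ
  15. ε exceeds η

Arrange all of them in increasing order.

The consecutive links are each given: ν < ω; ω < τ; τ < η; η < ε; ε < ψ; ψ < μ; μ < γ; γ < ρ; ρ < ζ.

ν < ω < τ < η < ε < ψ < μ < γ < ρ < ζ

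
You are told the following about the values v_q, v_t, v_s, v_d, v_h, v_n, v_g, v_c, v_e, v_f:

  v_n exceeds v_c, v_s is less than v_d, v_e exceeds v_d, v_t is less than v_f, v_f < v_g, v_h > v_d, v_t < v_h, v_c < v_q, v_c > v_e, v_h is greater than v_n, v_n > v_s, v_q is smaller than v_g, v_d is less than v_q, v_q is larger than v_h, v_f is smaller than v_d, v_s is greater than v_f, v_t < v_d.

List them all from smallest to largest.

Nothing is placed below v_t, so it is least; from there v_t < v_f; v_f < v_s; v_s < v_d; v_d < v_e; v_e < v_c; v_c < v_n; v_n < v_h; v_h < v_q; v_q < v_g, each given directly.

v_t < v_f < v_s < v_d < v_e < v_c < v_n < v_h < v_q < v_g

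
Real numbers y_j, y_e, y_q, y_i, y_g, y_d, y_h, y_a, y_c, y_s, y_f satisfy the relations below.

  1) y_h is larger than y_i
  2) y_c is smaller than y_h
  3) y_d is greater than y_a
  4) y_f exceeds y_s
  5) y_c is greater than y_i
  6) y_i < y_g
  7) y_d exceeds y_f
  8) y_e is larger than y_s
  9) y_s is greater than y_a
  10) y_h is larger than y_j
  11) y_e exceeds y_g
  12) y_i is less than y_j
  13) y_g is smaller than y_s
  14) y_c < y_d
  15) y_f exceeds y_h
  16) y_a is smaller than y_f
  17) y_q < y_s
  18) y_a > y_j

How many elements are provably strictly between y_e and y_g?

Chaining upward from y_g reaches: y_s, y_f, y_d.
Chaining downward from y_e reaches: y_i, y_q, y_j, y_a, y_s.
Strictly between y_g and y_e are those in both lists: y_s — 1 element.

1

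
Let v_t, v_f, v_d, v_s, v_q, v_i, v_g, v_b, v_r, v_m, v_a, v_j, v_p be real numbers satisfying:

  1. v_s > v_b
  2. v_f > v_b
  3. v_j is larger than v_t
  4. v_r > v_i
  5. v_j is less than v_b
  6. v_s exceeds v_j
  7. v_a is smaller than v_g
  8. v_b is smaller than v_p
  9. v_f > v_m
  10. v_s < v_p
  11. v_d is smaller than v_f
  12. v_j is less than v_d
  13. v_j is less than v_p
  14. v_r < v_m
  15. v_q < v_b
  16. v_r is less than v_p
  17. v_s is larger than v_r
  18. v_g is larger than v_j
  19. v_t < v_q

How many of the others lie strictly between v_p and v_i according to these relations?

2

Chaining upward from v_i reaches: v_r, v_m, v_s, v_f.
Chaining downward from v_p reaches: v_t, v_j, v_r, v_q, v_b, v_s.
Strictly between v_i and v_p are those in both lists: v_r, v_s — 2 elements.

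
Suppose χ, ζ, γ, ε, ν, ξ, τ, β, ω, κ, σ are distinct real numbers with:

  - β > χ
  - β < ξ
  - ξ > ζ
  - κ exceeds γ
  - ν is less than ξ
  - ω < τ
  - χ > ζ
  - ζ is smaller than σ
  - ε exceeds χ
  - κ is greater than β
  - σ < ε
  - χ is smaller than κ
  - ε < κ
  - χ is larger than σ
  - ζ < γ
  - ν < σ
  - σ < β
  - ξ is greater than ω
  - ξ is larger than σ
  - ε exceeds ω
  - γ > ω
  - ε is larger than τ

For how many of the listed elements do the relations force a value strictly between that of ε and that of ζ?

Chaining upward from ζ reaches: σ, χ, γ, β, ξ, κ.
Chaining downward from ε reaches: ω, ν, τ, σ, χ.
Strictly between ζ and ε are those in both lists: σ, χ — 2 elements.

2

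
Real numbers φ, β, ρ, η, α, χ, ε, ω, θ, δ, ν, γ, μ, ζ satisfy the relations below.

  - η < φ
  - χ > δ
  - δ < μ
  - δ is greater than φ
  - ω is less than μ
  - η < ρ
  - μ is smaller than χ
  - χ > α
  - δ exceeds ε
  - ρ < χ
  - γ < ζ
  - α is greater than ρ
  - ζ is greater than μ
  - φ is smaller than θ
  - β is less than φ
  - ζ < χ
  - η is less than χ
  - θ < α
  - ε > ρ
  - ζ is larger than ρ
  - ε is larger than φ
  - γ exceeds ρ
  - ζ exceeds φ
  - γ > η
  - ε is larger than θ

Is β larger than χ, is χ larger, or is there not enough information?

Link the given pairs in sequence: β < φ; φ < θ; θ < ε; ε < δ; δ < μ; μ < ζ; ζ < χ.
Chaining these gives β < φ < θ < ε < δ < μ < ζ < χ.
So χ is larger.

χ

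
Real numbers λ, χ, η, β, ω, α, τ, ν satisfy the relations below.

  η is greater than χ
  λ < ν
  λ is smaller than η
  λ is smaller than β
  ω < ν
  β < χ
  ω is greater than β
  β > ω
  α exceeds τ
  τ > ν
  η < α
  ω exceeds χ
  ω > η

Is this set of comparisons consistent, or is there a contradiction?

We have ω < β stated directly, yet also β < χ < η < ω by chaining the others — so β < ω. Contradiction.

inconsistent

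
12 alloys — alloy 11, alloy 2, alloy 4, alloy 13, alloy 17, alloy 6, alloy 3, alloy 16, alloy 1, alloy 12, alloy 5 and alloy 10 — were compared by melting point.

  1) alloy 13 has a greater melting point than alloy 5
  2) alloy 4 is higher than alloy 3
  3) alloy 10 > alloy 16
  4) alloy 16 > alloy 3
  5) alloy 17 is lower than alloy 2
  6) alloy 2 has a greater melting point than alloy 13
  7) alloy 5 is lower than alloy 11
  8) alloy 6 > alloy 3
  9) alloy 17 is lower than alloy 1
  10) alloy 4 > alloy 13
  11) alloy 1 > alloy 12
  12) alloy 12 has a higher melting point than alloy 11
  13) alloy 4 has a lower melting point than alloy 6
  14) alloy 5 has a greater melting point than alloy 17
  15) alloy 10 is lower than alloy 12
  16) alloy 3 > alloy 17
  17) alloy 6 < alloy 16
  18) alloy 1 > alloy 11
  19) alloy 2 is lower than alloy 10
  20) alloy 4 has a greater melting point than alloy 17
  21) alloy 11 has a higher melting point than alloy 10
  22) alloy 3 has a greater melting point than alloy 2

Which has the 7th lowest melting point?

alloy 6

Chaining the given pairs: alloy 17 < alloy 5 < alloy 13 < alloy 2 < alloy 3 < alloy 4 < alloy 6 < alloy 16 < alloy 10 < alloy 11 < alloy 12 < alloy 1.
Counting 7 from the smallest end gives alloy 6.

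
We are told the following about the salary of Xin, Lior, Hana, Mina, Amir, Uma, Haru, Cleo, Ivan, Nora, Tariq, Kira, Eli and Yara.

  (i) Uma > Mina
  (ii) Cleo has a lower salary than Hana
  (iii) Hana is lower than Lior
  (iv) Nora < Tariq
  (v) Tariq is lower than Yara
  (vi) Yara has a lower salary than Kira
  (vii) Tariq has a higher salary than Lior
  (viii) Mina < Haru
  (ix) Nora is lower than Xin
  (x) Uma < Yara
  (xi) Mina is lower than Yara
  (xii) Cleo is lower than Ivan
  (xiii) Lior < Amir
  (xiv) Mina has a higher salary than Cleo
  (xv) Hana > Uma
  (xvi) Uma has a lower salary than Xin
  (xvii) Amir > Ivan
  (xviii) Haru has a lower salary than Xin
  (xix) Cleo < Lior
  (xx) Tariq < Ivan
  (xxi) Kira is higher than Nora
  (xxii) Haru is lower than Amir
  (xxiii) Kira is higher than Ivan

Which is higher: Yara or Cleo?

Following the relations from Cleo: Cleo < Mina < Uma < Hana < Lior < Tariq < Yara.
So Cleo < Yara; Yara is the higher of the two.

Yara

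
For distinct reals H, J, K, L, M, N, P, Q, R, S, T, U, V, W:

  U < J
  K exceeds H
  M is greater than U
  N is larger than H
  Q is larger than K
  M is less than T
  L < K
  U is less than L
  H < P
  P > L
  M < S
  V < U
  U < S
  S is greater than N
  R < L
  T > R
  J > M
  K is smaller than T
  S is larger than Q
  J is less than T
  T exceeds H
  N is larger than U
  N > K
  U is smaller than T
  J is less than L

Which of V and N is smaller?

V

V < U and U < J give V < J.
Then J < L extends the chain to L.
With L < K: V < U < J < L < K.
With K < N: V < U < J < L < K < N.
So V < N; V is the smaller of the two.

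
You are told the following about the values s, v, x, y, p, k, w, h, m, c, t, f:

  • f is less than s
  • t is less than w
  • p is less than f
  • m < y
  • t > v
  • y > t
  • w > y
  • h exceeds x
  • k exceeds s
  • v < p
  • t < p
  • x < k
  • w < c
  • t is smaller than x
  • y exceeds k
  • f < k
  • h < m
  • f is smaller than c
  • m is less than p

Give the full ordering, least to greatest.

The consecutive links are each given: v < t; t < x; x < h; h < m; m < p; p < f; f < s; s < k; k < y; y < w; w < c.

v < t < x < h < m < p < f < s < k < y < w < c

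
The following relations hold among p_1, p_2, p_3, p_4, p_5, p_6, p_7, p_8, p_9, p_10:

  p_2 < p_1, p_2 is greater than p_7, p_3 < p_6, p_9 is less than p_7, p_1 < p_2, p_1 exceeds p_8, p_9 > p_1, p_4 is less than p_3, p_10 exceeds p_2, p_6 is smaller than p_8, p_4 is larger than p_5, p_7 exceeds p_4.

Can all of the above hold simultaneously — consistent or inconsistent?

inconsistent

We have p_2 < p_1 stated directly, yet also p_1 < p_9 < p_7 < p_2 by chaining the others — so p_1 < p_2. Contradiction.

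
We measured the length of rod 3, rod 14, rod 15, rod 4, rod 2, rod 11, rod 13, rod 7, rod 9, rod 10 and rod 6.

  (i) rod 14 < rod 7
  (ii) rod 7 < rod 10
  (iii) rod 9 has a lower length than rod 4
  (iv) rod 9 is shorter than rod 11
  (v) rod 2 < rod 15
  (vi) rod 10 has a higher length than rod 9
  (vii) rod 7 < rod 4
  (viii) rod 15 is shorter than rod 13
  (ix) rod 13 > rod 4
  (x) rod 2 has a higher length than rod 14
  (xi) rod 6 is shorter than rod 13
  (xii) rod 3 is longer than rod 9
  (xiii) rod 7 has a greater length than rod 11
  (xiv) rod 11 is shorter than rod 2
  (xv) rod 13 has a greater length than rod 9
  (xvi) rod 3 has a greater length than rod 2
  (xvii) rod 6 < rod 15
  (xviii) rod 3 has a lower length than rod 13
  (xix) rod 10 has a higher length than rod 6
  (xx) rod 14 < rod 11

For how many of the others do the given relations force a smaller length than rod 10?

5

From rod 10 the given relations immediately reach rod 9, rod 6, rod 7.
From those, rod 14, rod 11 — 5 in total.
No other element is forced below rod 10 by the given relations, so the count is 5.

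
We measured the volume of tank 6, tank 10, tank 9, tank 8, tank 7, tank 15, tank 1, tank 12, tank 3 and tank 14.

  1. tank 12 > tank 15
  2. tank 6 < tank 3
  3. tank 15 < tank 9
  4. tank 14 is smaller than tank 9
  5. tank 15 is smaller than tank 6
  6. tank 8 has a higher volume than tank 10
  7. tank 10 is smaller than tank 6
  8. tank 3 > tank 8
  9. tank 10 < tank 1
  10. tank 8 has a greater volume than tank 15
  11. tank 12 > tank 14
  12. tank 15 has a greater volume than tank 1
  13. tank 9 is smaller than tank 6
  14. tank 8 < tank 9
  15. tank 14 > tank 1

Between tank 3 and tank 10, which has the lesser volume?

Chaining the given relations: tank 10 < tank 1 < tank 15 < tank 8 < tank 9 < tank 6 < tank 3.
So tank 10 < tank 3; tank 10 is the smaller of the two.

tank 10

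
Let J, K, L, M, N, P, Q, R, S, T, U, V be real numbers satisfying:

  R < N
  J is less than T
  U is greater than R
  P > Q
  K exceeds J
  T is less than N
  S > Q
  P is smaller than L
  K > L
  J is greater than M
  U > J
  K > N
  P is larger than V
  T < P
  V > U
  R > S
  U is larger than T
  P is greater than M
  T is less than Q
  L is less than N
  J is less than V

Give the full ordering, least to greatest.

M < J < T < Q < S < R < U < V < P < L < N < K

Each adjacent pair is fixed by a given relation: M < J; J < T; T < Q; Q < S; S < R; R < U; U < V; V < P; P < L; L < N; N < K. Chaining them end to end gives the full order.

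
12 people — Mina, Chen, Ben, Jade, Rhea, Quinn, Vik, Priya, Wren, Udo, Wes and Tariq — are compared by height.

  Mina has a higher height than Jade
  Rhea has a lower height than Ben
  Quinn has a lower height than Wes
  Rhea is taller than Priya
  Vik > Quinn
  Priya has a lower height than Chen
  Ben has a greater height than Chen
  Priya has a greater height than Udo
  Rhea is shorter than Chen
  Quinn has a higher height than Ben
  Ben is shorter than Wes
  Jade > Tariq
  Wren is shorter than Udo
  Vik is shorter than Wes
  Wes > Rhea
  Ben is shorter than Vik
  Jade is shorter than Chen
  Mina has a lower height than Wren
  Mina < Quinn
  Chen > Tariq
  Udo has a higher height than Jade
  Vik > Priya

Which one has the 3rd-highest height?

Piecing the relations together gives one ordering: Tariq < Jade < Mina < Wren < Udo < Priya < Rhea < Chen < Ben < Quinn < Vik < Wes.
Counting 3 from the largest end gives Quinn.

Quinn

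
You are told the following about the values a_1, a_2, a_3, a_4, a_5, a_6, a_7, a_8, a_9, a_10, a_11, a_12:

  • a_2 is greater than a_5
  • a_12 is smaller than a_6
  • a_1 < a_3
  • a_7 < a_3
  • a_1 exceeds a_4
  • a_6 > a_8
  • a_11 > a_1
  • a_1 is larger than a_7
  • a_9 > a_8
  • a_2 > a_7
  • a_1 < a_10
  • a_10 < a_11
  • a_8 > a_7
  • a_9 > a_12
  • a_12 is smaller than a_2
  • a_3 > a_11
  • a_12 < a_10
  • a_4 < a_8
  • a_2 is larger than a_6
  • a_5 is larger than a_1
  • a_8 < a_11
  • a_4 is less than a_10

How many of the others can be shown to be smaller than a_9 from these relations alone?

4

The elements the relations force below a_9 are a_4, a_7, a_12, a_8 — no chain reaches any other.
That is 4.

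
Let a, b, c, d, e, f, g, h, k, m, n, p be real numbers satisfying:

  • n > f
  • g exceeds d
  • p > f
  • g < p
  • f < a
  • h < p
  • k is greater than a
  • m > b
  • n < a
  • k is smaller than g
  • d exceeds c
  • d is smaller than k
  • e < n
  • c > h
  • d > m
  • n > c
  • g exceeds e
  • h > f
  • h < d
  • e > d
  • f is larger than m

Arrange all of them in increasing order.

b < m < f < h < c < d < e < n < a < k < g < p

Nothing is placed below b, so it is least; from there b < m; m < f; f < h; h < c; c < d; d < e; e < n; n < a; a < k; k < g; g < p, each given directly.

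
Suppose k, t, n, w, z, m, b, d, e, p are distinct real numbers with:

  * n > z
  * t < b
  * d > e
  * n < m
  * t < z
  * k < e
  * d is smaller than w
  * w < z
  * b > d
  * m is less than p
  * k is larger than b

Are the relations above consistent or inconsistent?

Chaining the given relations yields b < k < e < d, so b < d. But one relation states d < b. These cannot both hold.

inconsistent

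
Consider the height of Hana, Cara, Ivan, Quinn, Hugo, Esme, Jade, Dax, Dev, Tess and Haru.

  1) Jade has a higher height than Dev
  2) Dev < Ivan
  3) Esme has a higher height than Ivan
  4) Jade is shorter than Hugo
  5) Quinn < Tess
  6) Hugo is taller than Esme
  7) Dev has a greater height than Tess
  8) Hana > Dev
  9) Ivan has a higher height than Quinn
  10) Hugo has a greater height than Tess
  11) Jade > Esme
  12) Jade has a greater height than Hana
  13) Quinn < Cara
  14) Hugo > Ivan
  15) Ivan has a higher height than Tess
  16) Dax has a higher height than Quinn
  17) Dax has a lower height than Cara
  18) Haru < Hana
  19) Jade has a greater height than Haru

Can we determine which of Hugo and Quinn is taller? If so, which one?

The relevant relations are Quinn < Tess; Tess < Dev; Dev < Ivan; Ivan < Esme; Esme < Hugo.
Together: Quinn < Tess < Dev < Ivan < Esme < Hugo.
So Hugo is taller.

Hugo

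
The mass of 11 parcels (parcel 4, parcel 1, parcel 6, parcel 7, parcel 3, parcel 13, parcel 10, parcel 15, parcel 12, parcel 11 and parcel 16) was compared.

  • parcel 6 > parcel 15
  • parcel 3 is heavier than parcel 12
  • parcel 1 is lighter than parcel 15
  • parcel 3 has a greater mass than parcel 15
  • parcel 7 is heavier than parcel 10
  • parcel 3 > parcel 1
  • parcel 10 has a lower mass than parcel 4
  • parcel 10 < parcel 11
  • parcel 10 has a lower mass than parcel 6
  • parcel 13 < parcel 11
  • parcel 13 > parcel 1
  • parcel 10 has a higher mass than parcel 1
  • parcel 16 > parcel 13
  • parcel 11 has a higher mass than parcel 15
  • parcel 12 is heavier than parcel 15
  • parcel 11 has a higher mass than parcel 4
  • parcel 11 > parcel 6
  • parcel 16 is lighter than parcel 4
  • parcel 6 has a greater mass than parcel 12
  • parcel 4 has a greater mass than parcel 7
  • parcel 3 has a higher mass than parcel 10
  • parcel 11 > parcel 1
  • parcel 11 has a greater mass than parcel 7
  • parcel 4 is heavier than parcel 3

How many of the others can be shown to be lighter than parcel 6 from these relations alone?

4

The elements the relations force below parcel 6 are parcel 1, parcel 15, parcel 10, parcel 12 — no chain reaches any other.
That is 4.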